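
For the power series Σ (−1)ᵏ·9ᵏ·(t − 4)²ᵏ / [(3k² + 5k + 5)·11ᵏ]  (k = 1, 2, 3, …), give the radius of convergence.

R = √11/3

By the ratio test, |a_{k+1}/a_k| = [(3k² + 5k + 5)/(3(k+1)² + 5(k+1) + 5)] · 9/11 → 9/11.
Successive powers of (t − 4) differ by 2, so the series converges when |t − 4|² · 9/11 < 1, i.e. |t − 4| < √(11/9). So R = √11/3.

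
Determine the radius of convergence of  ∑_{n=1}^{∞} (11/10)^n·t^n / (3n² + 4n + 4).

Apply the ratio test: |a_{n+1}| / |a_n| = [(3n² + 4n + 4)/(3(n+1)² + 4(n+1) + 4)] · 11/10, which tends to 11/10 as n → ∞.
Hence the series converges for |t| < 1/(11/10) = 10/11, so the radius of convergence is 10/11.

R = 10/11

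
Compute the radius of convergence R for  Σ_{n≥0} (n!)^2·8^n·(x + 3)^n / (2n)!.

R = 1/2

The ratio of consecutive coefficients is (n+1)²/[(2n+1)·(2n+2)] · 8 → 2.
Convergence for |x + 3| · 2 < 1, i.e. |x + 3| < 1/2. So R = 1/2.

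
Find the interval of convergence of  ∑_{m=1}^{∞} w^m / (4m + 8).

[-1, 1)

Ratio test: |a_{m+1}/a_m| = (4m + 8)/(4(m+1) + 8) → 1 as m → ∞.
Hence R = 1.
At w = 1: comparison with the harmonic series Σ 1/m shows the series diverges.
When w = -1, an alternating series whose terms decrease to 0 in absolute value, so it converges by the Leibniz criterion.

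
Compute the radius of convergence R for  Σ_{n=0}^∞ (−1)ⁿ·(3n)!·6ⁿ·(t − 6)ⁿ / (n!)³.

The ratio of consecutive coefficients is (3n+1)·(3n+2)·(3n+3)/(n+1)³ · 6 → 162.
The series converges when 162 · |t − 6| < 1, giving R = 1/162.

R = 1/162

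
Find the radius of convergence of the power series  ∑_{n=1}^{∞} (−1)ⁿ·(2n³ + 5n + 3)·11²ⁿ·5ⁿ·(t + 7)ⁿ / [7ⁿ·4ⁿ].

The ratio of consecutive coefficients is [(2(n+1)³ + 5(n+1) + 3)/(2n³ + 5n + 3)] · 121·5/(7·4) → 605/28.
The series converges when 605/28 · |t + 7| < 1, giving R = 28/605.

R = 28/605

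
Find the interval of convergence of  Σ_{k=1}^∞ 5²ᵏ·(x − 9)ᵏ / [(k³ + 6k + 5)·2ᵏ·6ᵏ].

[213/25, 237/25]

The ratio of consecutive coefficients is [(k³ + 6k + 5)/((k+1)³ + 6(k+1) + 5)] · 25/(2·6) → 25/12.
Thus R = 1/(25/12) = 12/25.
When x = 237/25, the series is dominated by a constant times Σ 1/k³, which converges (p = 3 > 1).
Endpoint x = 213/25: the series is dominated by a constant times Σ 1/k³, which converges (p = 3 > 1).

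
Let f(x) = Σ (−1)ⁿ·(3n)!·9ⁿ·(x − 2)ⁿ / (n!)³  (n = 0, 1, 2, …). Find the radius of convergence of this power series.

Apply the ratio test: |a_{n+1}| / |a_n| = (3n+1)·(3n+2)·(3n+3)/(n+1)³ · 9, which tends to 243 as n → ∞.
The series converges when 243 · |x − 2| < 1, giving R = 1/243.

R = 1/243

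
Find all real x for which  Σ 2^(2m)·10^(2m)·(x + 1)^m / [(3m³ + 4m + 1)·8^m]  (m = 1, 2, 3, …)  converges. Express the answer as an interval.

[-51/50, -49/50]

The ratio of consecutive coefficients is [(3m³ + 4m + 1)/(3(m+1)³ + 4(m+1) + 1)] · 4·100/8 → 50.
The series converges when 50 · |x + 1| < 1, giving R = 1/50.
Endpoint x = -49/50: absolute convergence follows by limit comparison with Σ 1/m³.
At x = -51/50: absolute convergence follows by limit comparison with Σ 1/m³.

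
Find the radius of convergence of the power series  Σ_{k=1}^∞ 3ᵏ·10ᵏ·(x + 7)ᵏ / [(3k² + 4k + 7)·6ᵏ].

Apply the ratio test: |a_{k+1}| / |a_k| = [(3k² + 4k + 7)/(3(k+1)² + 4(k+1) + 7)] · 3·10/6, which tends to 5 as k → ∞.
The series converges when 5 · |x + 7| < 1, giving R = 1/5.

R = 1/5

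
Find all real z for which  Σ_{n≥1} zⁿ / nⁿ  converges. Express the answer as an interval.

By the Cauchy root test, |a_n|^(1/n) = 1/n → 0.
Since the n-th root of |a_n| tends to 0, the series converges for all real z; R = ∞.

(−∞, ∞)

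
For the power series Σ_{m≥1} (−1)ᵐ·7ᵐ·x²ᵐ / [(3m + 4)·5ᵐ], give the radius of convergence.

R = √35/7

Ratio test: |a_{m+1}/a_m| = [(3m + 4)/(3(m+1) + 4)] · 7/5 → 7/5 as m → ∞.
Since the exponent of x increases by 2 each term, convergence requires |x|² < 5/7, hence R = √35/7.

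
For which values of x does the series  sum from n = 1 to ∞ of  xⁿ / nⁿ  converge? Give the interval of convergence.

By the Cauchy root test, |a_n|^(1/n) = 1/n → 0.
Since the n-th root of |a_n| tends to 0, the series converges for all real x; R = ∞.

(−∞, ∞)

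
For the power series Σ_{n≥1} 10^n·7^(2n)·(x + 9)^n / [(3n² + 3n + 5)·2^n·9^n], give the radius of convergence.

R = 9/245

Ratio test: |a_{n+1}/a_n| = [(3n² + 3n + 5)/(3(n+1)² + 3(n+1) + 5)] · 10·49/(2·9) → 245/9 as n → ∞.
Thus R = 1/(245/9) = 9/245.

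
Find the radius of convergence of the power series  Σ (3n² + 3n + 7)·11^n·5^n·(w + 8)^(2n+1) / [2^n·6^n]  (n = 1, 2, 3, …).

R = 2√165/55

Apply the ratio test: |a_{n+1}| / |a_n| = [(3(n+1)² + 3(n+1) + 7)/(3n² + 3n + 7)] · 11·5/(2·6), which tends to 55/12 as n → ∞.
Since the exponent of (w + 8) increases by 2 each term, convergence requires |w + 8|² < 12/55, hence R = 2√165/55.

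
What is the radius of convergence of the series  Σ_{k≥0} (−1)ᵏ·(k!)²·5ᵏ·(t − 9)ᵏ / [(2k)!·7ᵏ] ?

R = 28/5

Apply the ratio test: |a_{k+1}| / |a_k| = (k+1)²/[(2k+1)·(2k+2)] · 5/7, which tends to 5/28 as k → ∞.
The series converges when 5/28 · |t − 9| < 1, giving R = 28/5.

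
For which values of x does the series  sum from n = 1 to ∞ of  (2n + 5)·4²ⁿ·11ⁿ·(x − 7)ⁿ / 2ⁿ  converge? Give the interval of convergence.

By the ratio test, |a_{n+1}/a_n| = [(2(n+1) + 5)/(2n + 5)] · 16·11/2 → 88.
Thus R = 1/(88) = 1/88.
Check x = 617/88: the terms do not tend to 0, so the series diverges.
When x = 615/88, the terms have absolute value of order n, which does not tend to 0, so the series diverges by the divergence test.

(615/88, 617/88)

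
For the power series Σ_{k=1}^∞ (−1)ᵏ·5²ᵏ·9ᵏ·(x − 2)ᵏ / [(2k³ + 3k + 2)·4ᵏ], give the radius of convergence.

R = 4/225

By the ratio test, |a_{k+1}/a_k| = [(2k³ + 3k + 2)/(2(k+1)³ + 3(k+1) + 2)] · 25·9/4 → 225/4.
Convergence for |x − 2| · 225/4 < 1, i.e. |x − 2| < 4/225. So R = 4/225.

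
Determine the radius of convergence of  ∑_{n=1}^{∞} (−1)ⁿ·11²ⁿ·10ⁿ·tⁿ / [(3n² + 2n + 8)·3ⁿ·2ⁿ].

The ratio of consecutive coefficients is [(3n² + 2n + 8)/(3(n+1)² + 2(n+1) + 8)] · 121·10/(3·2) → 605/3.
Hence the series converges for |t| < 1/(605/3) = 3/605, so the radius of convergence is 3/605.

R = 3/605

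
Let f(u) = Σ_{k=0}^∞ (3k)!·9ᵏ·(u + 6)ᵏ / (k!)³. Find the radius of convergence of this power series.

R = 1/243

By the ratio test, |a_{k+1}/a_k| = (3k+1)·(3k+2)·(3k+3)/(k+1)³ · 9 → 243.
The series converges when 243 · |u + 6| < 1, giving R = 1/243.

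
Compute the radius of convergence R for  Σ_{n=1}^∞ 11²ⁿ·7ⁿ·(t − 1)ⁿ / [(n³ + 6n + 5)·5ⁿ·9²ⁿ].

R = 405/847

By the ratio test, |a_{n+1}/a_n| = [(n³ + 6n + 5)/((n+1)³ + 6(n+1) + 5)] · 121·7/(5·81) → 847/405.
The series converges when 847/405 · |t − 1| < 1, giving R = 405/847.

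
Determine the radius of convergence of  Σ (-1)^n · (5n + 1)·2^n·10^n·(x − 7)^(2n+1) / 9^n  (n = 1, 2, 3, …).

Ratio test: |a_{n+1}/a_n| = [(5(n+1) + 1)/(5n + 1)] · 2·10/9 → 20/9 as n → ∞.
Writing y = (x − 7)², the series in y has radius 9/20, so |x − 7| < √(9/20) and R = 3√5/10.

R = 3√5/10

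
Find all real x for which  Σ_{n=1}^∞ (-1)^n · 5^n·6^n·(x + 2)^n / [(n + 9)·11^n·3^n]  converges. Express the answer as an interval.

The ratio of consecutive coefficients is [(n + 9)/((n+1) + 9)] · 5·6/(11·3) → 10/11.
Hence the series converges for |x + 2| < 1/(10/11) = 11/10, so the radius of convergence is 11/10.
At x = -9/10: an alternating series whose terms decrease to 0 in absolute value, so it converges by the Leibniz criterion.
Check x = -31/10: the terms behave like c/n; limit comparison with the harmonic series gives divergence.

(-31/10, -9/10]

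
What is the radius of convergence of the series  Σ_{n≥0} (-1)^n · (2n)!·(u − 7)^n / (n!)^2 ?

The ratio of consecutive coefficients is (2n+1)·(2n+2)/(n+1)² → 4.
The series converges when 4 · |u − 7| < 1, giving R = 1/4.

R = 1/4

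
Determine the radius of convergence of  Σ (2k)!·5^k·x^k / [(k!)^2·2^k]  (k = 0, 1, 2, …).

R = 1/10

The ratio of consecutive coefficients is (2k+1)·(2k+2)/(k+1)² · 5/2 → 10.
Convergence for |x| · 10 < 1, i.e. |x| < 1/10. So R = 1/10.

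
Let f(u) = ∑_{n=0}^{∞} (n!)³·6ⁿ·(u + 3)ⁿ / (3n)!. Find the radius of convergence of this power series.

The ratio of consecutive coefficients is (n+1)³/[(3n+1)·(3n+2)·(3n+3)] · 6 → 2/9.
Hence the series converges for |u + 3| < 1/(2/9) = 9/2, so the radius of convergence is 9/2.

R = 9/2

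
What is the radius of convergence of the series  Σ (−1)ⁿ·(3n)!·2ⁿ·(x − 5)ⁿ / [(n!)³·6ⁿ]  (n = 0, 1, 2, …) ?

R = 1/9

Ratio test: |a_{n+1}/a_n| = (3n+1)·(3n+2)·(3n+3)/(n+1)³ · 2/6 → 9 as n → ∞.
The series converges when 9 · |x − 5| < 1, giving R = 1/9.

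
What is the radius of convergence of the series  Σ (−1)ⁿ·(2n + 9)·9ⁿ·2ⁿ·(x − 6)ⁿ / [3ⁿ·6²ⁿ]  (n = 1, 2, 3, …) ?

The ratio of consecutive coefficients is [(2(n+1) + 9)/(2n + 9)] · 9·2/(3·36) → 1/6.
Hence the series converges for |x − 6| < 1/(1/6) = 6, so the radius of convergence is 6.

R = 6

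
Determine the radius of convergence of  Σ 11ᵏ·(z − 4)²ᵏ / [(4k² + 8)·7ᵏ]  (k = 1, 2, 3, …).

R = √77/11

The ratio of consecutive coefficients is [(4k² + 8)/(4(k+1)² + 8)] · 11/7 → 11/7.
Since the exponent of (z − 4) increases by 2 each term, convergence requires |z − 4|² < 7/11, hence R = √77/11.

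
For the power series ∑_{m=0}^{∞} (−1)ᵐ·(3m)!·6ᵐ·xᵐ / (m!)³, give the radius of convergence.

R = 1/162

By the ratio test, |a_{m+1}/a_m| = (3m+1)·(3m+2)·(3m+3)/(m+1)³ · 6 → 162.
The series converges when 162 · |x| < 1, giving R = 1/162.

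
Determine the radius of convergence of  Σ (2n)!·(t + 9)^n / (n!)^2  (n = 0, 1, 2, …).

Ratio test: |a_{n+1}/a_n| = (2n+1)·(2n+2)/(n+1)² → 4 as n → ∞.
The series converges when 4 · |t + 9| < 1, giving R = 1/4.

R = 1/4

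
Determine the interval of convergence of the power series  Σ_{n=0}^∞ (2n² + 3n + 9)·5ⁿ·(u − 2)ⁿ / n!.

The ratio of consecutive coefficients is (2(n+1)² + 3(n+1) + 9)/(2n² + 3n + 9) · 5 · 1/(n+1) → 0.
The ratio tends to 0 regardless of u, hence R = ∞.

(−∞, ∞)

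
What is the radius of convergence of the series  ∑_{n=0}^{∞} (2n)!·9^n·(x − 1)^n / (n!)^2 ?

R = 1/36

The ratio of consecutive coefficients is (2n+1)·(2n+2)/(n+1)² · 9 → 36.
Thus R = 1/(36) = 1/36.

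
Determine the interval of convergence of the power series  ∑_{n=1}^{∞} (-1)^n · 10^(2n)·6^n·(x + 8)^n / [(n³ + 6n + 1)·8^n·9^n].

[-203/25, -197/25]

The ratio of consecutive coefficients is [(n³ + 6n + 1)/((n+1)³ + 6(n+1) + 1)] · 100·6/(8·9) → 25/3.
Convergence for |x + 8| · 25/3 < 1, i.e. |x + 8| < 3/25. So R = 3/25.
At x = -197/25: the series is dominated by a constant times Σ 1/n³, which converges (p = 3 > 1).
When x = -203/25, the series is dominated by a constant times Σ 1/n³, which converges (p = 3 > 1).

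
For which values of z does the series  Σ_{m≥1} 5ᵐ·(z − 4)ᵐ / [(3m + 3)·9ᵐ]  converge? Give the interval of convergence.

Apply the ratio test: |a_{m+1}| / |a_m| = [(3m + 3)/(3(m+1) + 3)] · 5/9, which tends to 5/9 as m → ∞.
Thus R = 1/(5/9) = 9/5.
When z = 29/5, the terms behave like c/m; limit comparison with the harmonic series gives divergence.
Endpoint z = 11/5: convergence follows from the alternating series test (terms decrease monotonically to 0).

[11/5, 29/5)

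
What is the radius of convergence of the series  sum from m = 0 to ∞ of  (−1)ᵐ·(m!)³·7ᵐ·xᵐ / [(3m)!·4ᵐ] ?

The ratio of consecutive coefficients is (m+1)³/[(3m+1)·(3m+2)·(3m+3)] · 7/4 → 7/108.
Hence the series converges for |x| < 1/(7/108) = 108/7, so the radius of convergence is 108/7.

R = 108/7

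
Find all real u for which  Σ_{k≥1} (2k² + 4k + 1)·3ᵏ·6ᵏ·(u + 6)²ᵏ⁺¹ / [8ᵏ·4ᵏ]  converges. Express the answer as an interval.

Ratio test: |a_{k+1}/a_k| = [(2(k+1)² + 4(k+1) + 1)/(2k² + 4k + 1)] · 3·6/(8·4) → 9/16 as k → ∞.
Since the exponent of (u + 6) increases by 2 each term, convergence requires |u + 6|² < 16/9, hence R = 4/3.
At u = -14/3: the terms have absolute value of order k², which does not tend to 0, so the series diverges by the divergence test.
When u = -22/3, the terms do not tend to 0, so the series diverges.

(-22/3, -14/3)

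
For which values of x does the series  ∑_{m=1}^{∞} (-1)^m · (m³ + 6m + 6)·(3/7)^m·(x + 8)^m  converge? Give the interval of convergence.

Apply the ratio test: |a_{m+1}| / |a_m| = [((m+1)³ + 6(m+1) + 6)/(m³ + 6m + 6)] · 3/7, which tends to 3/7 as m → ∞.
The series converges when 3/7 · |x + 8| < 1, giving R = 7/3.
When x = -17/3, the m-th term does not approach 0; divergence by the term test.
When x = -31/3, the terms do not tend to 0, so the series diverges.

(-31/3, -17/3)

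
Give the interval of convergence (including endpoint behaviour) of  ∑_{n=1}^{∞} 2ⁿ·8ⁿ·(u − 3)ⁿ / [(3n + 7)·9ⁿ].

Apply the ratio test: |a_{n+1}| / |a_n| = [(3n + 7)/(3(n+1) + 7)] · 2·8/9, which tends to 16/9 as n → ∞.
Thus R = 1/(16/9) = 9/16.
When u = 57/16, the terms are asymptotic to a nonzero constant times 1/n, so the series diverges by limit comparison with Σ 1/n.
At u = 39/16: an alternating series whose terms decrease to 0 in absolute value, so it converges by the Leibniz criterion.

[39/16, 57/16)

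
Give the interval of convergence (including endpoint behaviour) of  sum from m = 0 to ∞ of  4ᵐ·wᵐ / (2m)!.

(−∞, ∞)

Apply the ratio test: |a_{m+1}| / |a_m| = 4 · 1/[(2m+1)·(2m+2)], which tends to 0 as m → ∞.
The limit is 0, so the series converges for all w; R = ∞.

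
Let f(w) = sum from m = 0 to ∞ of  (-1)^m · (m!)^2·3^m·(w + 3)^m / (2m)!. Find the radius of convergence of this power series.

R = 4/3

Ratio test: |a_{m+1}/a_m| = (m+1)²/[(2m+1)·(2m+2)] · 3 → 3/4 as m → ∞.
Thus R = 1/(3/4) = 4/3.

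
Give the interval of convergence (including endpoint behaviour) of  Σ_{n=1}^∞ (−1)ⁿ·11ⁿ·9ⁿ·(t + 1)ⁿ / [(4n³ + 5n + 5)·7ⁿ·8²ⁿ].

Ratio test: |a_{n+1}/a_n| = [(4n³ + 5n + 5)/(4(n+1)³ + 5(n+1) + 5)] · 11·9/(7·64) → 99/448 as n → ∞.
Hence the series converges for |t + 1| < 1/(99/448) = 448/99, so the radius of convergence is 448/99.
Check t = 349/99: the series is dominated by a constant times Σ 1/n³, which converges (p = 3 > 1).
When t = -547/99, absolute convergence follows by limit comparison with Σ 1/n³.

[-547/99, 349/99]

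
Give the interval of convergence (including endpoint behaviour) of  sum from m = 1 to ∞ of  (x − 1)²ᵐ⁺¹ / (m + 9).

Apply the ratio test: |a_{m+1}| / |a_m| = (m + 9)/((m+1) + 9), which tends to 1 as m → ∞.
Since the exponent of (x − 1) increases by 2 each term, convergence requires |x − 1|² < 1, hence R = 1.
Endpoint x = 2: the terms behave like c/m; limit comparison with the harmonic series gives divergence.
Endpoint x = 0: the terms behave like c/m; limit comparison with the harmonic series gives divergence.

(0, 2)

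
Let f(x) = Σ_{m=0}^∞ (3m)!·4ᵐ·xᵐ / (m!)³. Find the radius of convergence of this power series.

By the ratio test, |a_{m+1}/a_m| = (3m+1)·(3m+2)·(3m+3)/(m+1)³ · 4 → 108.
Hence the series converges for |x| < 1/(108) = 1/108, so the radius of convergence is 1/108.

R = 1/108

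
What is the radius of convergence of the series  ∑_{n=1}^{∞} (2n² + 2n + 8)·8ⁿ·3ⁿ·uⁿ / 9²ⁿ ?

R = 27/8

By the ratio test, |a_{n+1}/a_n| = [(2(n+1)² + 2(n+1) + 8)/(2n² + 2n + 8)] · 8·3/81 → 8/27.
Thus R = 1/(8/27) = 27/8.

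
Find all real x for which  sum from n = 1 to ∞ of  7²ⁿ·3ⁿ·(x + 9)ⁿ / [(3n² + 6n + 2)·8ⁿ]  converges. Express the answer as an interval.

[-1331/147, -1315/147]

Apply the ratio test: |a_{n+1}| / |a_n| = [(3n² + 6n + 2)/(3(n+1)² + 6(n+1) + 2)] · 49·3/8, which tends to 147/8 as n → ∞.
Thus R = 1/(147/8) = 8/147.
Check x = -1315/147: the terms are on the order of 1/n², so the series converges absolutely by comparison with the p-series (p = 2 > 1).
Check x = -1331/147: the series is dominated by a constant times Σ 1/n², which converges (p = 2 > 1).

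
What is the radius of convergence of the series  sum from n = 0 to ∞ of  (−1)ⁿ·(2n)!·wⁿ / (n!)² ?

Ratio test: |a_{n+1}/a_n| = (2n+1)·(2n+2)/(n+1)² → 4 as n → ∞.
Hence the series converges for |w| < 1/(4) = 1/4, so the radius of convergence is 1/4.

R = 1/4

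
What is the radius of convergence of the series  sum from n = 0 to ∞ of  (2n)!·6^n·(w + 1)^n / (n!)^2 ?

R = 1/24

Ratio test: |a_{n+1}/a_n| = (2n+1)·(2n+2)/(n+1)² · 6 → 24 as n → ∞.
Convergence for |w + 1| · 24 < 1, i.e. |w + 1| < 1/24. So R = 1/24.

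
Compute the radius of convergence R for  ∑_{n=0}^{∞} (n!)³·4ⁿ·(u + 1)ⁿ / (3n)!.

Ratio test: |a_{n+1}/a_n| = (n+1)³/[(3n+1)·(3n+2)·(3n+3)] · 4 → 4/27 as n → ∞.
Thus R = 1/(4/27) = 27/4.

R = 27/4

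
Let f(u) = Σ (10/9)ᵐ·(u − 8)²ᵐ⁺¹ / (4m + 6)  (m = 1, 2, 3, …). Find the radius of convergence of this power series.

R = 3√10/10

By the ratio test, |a_{m+1}/a_m| = [(4m + 6)/(4(m+1) + 6)] · 10/9 → 10/9.
Writing y = (u − 8)², the series in y has radius 9/10, so |u − 8| < √(9/10) and R = 3√10/10.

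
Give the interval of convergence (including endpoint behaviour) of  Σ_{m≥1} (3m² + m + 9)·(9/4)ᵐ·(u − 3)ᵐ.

Apply the ratio test: |a_{m+1}| / |a_m| = [(3(m+1)² + (m+1) + 9)/(3m² + m + 9)] · 9/4, which tends to 9/4 as m → ∞.
Thus R = 1/(9/4) = 4/9.
When u = 31/9, the terms have absolute value of order m², which does not tend to 0, so the series diverges by the divergence test.
When u = 23/9, the terms have absolute value of order m², which does not tend to 0, so the series diverges by the divergence test.

(23/9, 31/9)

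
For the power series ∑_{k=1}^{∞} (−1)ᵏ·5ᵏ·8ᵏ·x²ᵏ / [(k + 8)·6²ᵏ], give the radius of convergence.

R = 3√10/10

Ratio test: |a_{k+1}/a_k| = [(k + 8)/((k+1) + 8)] · 5·8/36 → 10/9 as k → ∞.
Successive powers of x differ by 2, so the series converges when |x|² · 10/9 < 1, i.e. |x| < √(9/10). So R = 3√10/10.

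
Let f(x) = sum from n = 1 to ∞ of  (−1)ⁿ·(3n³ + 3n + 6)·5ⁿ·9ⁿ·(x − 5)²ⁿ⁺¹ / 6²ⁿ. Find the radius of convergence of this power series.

By the ratio test, |a_{n+1}/a_n| = [(3(n+1)³ + 3(n+1) + 6)/(3n³ + 3n + 6)] · 5·9/36 → 5/4.
Writing y = (x − 5)², the series in y has radius 4/5, so |x − 5| < √(4/5) and R = 2√5/5.

R = 2√5/5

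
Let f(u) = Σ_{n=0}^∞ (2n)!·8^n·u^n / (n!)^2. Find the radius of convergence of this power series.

R = 1/32

By the ratio test, |a_{n+1}/a_n| = (2n+1)·(2n+2)/(n+1)² · 8 → 32.
The series converges when 32 · |u| < 1, giving R = 1/32.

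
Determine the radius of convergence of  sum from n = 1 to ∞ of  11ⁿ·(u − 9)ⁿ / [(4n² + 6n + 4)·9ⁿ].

The ratio of consecutive coefficients is [(4n² + 6n + 4)/(4(n+1)² + 6(n+1) + 4)] · 11/9 → 11/9.
Hence the series converges for |u − 9| < 1/(11/9) = 9/11, so the radius of convergence is 9/11.

R = 9/11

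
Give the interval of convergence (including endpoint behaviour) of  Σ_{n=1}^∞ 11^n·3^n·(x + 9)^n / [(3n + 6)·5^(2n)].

[-322/33, -272/33)

Ratio test: |a_{n+1}/a_n| = [(3n + 6)/(3(n+1) + 6)] · 11·3/25 → 33/25 as n → ∞.
Convergence for |x + 9| · 33/25 < 1, i.e. |x + 9| < 25/33. So R = 25/33.
At x = -272/33: the terms are asymptotic to a nonzero constant times 1/n, so the series diverges by limit comparison with Σ 1/n.
Check x = -322/33: an alternating series whose terms decrease to 0 in absolute value, so it converges by the Leibniz criterion.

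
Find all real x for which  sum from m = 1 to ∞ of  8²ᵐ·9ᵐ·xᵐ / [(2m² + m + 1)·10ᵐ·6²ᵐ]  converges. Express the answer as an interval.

By the ratio test, |a_{m+1}/a_m| = [(2m² + m + 1)/(2(m+1)² + (m+1) + 1)] · 64·9/(10·36) → 8/5.
The series converges when 8/5 · |x| < 1, giving R = 5/8.
At x = 5/8: the series is dominated by a constant times Σ 1/m², which converges (p = 2 > 1).
Endpoint x = -5/8: the series is dominated by a constant times Σ 1/m², which converges (p = 2 > 1).

[-5/8, 5/8]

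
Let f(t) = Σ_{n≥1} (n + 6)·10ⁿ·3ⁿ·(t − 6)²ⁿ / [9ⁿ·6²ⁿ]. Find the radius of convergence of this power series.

By the ratio test, |a_{n+1}/a_n| = [((n+1) + 6)/(n + 6)] · 10·3/(9·36) → 5/54.
Writing y = (t − 6)², the series in y has radius 54/5, so |t − 6| < √(54/5) and R = 3√30/5.

R = 3√30/5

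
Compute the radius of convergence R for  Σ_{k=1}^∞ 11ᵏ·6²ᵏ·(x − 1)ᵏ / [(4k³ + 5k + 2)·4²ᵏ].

R = 4/99

Apply the ratio test: |a_{k+1}| / |a_k| = [(4k³ + 5k + 2)/(4(k+1)³ + 5(k+1) + 2)] · 11·36/16, which tends to 99/4 as k → ∞.
Thus R = 1/(99/4) = 4/99.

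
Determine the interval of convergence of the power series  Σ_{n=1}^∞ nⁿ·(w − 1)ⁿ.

Root test: |a_n|^(1/n) = n → ∞.
Since the n-th root of |a_n| is unbounded, the series converges only at w = 1; R = 0.

{1}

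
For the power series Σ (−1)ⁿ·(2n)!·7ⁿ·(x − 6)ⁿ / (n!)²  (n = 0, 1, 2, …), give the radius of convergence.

R = 1/28

Ratio test: |a_{n+1}/a_n| = (2n+1)·(2n+2)/(n+1)² · 7 → 28 as n → ∞.
Hence the series converges for |x − 6| < 1/(28) = 1/28, so the radius of convergence is 1/28.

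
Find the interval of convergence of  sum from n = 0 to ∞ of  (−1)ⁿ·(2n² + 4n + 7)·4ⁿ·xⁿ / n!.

The ratio of consecutive coefficients is (2(n+1)² + 4(n+1) + 7)/(2n² + 4n + 7) · 4 · 1/(n+1) → 0.
Since the limit is 0 < 1 for every x, the series converges on all of ℝ and R = ∞.

(−∞, ∞)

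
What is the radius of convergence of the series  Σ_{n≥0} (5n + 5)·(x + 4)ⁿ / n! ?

The ratio of consecutive coefficients is (5(n+1) + 5)/(5n + 5) · 1/(n+1) → 0.
The limit is 0, so the series converges for all x; R = ∞.

R = ∞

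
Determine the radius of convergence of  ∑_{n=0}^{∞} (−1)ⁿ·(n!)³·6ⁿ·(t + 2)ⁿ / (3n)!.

The ratio of consecutive coefficients is (n+1)³/[(3n+1)·(3n+2)·(3n+3)] · 6 → 2/9.
Convergence for |t + 2| · 2/9 < 1, i.e. |t + 2| < 9/2. So R = 9/2.

R = 9/2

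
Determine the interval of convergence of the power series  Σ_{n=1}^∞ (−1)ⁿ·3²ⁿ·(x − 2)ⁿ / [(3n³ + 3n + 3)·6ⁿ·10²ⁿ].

[-194/3, 206/3]

Ratio test: |a_{n+1}/a_n| = [(3n³ + 3n + 3)/(3(n+1)³ + 3(n+1) + 3)] · 9/(6·100) → 3/200 as n → ∞.
Convergence for |x − 2| · 3/200 < 1, i.e. |x − 2| < 200/3. So R = 200/3.
When x = 206/3, the terms are on the order of 1/n³, so the series converges absolutely by comparison with the p-series (p = 3 > 1).
Check x = -194/3: the series is dominated by a constant times Σ 1/n³, which converges (p = 3 > 1).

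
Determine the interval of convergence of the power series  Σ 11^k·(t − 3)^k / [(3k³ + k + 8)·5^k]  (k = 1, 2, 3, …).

[28/11, 38/11]

Ratio test: |a_{k+1}/a_k| = [(3k³ + k + 8)/(3(k+1)³ + (k+1) + 8)] · 11/5 → 11/5 as k → ∞.
The series converges when 11/5 · |t − 3| < 1, giving R = 5/11.
When t = 38/11, the terms are on the order of 1/k³, so the series converges absolutely by comparison with the p-series (p = 3 > 1).
At t = 28/11: the terms are on the order of 1/k³, so the series converges absolutely by comparison with the p-series (p = 3 > 1).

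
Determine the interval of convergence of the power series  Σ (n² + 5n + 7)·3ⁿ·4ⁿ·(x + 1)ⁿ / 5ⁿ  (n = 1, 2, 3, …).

Apply the ratio test: |a_{n+1}| / |a_n| = [((n+1)² + 5(n+1) + 7)/(n² + 5n + 7)] · 3·4/5, which tends to 12/5 as n → ∞.
Convergence for |x + 1| · 12/5 < 1, i.e. |x + 1| < 5/12. So R = 5/12.
Check x = -7/12: the n-th term does not approach 0; divergence by the term test.
Endpoint x = -17/12: the n-th term does not approach 0; divergence by the term test.

(-17/12, -7/12)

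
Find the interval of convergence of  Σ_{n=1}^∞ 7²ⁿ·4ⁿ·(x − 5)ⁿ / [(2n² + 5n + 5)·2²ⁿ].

By the ratio test, |a_{n+1}/a_n| = [(2n² + 5n + 5)/(2(n+1)² + 5(n+1) + 5)] · 49·4/4 → 49.
Hence the series converges for |x − 5| < 1/(49) = 1/49, so the radius of convergence is 1/49.
Check x = 246/49: the series is dominated by a constant times Σ 1/n², which converges (p = 2 > 1).
Check x = 244/49: the series is dominated by a constant times Σ 1/n², which converges (p = 2 > 1).

[244/49, 246/49]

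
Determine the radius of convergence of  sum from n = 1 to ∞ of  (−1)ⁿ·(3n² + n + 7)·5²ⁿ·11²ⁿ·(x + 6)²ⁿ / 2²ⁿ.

R = 2/55

By the ratio test, |a_{n+1}/a_n| = [(3(n+1)² + (n+1) + 7)/(3n² + n + 7)] · 25·121/4 → 3025/4.
Since the exponent of (x + 6) increases by 2 each term, convergence requires |x + 6|² < 4/3025, hence R = 2/55.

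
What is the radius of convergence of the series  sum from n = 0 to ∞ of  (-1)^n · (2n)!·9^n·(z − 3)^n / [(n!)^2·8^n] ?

R = 2/9

The ratio of consecutive coefficients is (2n+1)·(2n+2)/(n+1)² · 9/8 → 9/2.
Convergence for |z − 3| · 9/2 < 1, i.e. |z − 3| < 2/9. So R = 2/9.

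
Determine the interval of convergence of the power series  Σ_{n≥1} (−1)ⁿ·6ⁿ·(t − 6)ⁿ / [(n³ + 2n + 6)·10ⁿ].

Apply the ratio test: |a_{n+1}| / |a_n| = [(n³ + 2n + 6)/((n+1)³ + 2(n+1) + 6)] · 6/10, which tends to 3/5 as n → ∞.
The series converges when 3/5 · |t − 6| < 1, giving R = 5/3.
Check t = 23/3: absolute convergence follows by limit comparison with Σ 1/n³.
At t = 13/3: the series is dominated by a constant times Σ 1/n³, which converges (p = 3 > 1).

[13/3, 23/3]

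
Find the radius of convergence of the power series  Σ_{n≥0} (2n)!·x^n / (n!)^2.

Ratio test: |a_{n+1}/a_n| = (2n+1)·(2n+2)/(n+1)² → 4 as n → ∞.
Hence the series converges for |x| < 1/(4) = 1/4, so the radius of convergence is 1/4.

R = 1/4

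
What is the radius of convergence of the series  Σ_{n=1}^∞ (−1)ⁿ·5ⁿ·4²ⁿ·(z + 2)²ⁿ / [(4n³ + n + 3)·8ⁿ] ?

R = √10/10

Apply the ratio test: |a_{n+1}| / |a_n| = [(4n³ + n + 3)/(4(n+1)³ + (n+1) + 3)] · 5·16/8, which tends to 10 as n → ∞.
Successive powers of (z + 2) differ by 2, so the series converges when |z + 2|² · 10 < 1, i.e. |z + 2| < √(1/10). So R = √10/10.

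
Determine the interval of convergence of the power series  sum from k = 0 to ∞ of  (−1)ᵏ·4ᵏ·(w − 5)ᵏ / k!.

Apply the ratio test: |a_{k+1}| / |a_k| = 4 · 1/(k+1), which tends to 0 as k → ∞.
The ratio tends to 0 regardless of w, hence R = ∞.

(−∞, ∞)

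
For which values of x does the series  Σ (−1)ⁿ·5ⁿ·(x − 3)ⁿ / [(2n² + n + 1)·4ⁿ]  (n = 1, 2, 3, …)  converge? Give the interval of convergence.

[11/5, 19/5]

By the ratio test, |a_{n+1}/a_n| = [(2n² + n + 1)/(2(n+1)² + (n+1) + 1)] · 5/4 → 5/4.
Hence the series converges for |x − 3| < 1/(5/4) = 4/5, so the radius of convergence is 4/5.
At x = 19/5: the series is dominated by a constant times Σ 1/n², which converges (p = 2 > 1).
When x = 11/5, the terms are on the order of 1/n², so the series converges absolutely by comparison with the p-series (p = 2 > 1).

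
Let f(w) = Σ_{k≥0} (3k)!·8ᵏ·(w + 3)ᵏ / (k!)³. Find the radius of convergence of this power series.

By the ratio test, |a_{k+1}/a_k| = (3k+1)·(3k+2)·(3k+3)/(k+1)³ · 8 → 216.
Thus R = 1/(216) = 1/216.

R = 1/216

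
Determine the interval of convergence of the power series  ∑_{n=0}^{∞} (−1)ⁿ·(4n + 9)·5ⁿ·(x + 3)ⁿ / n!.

(−∞, ∞)

By the ratio test, |a_{n+1}/a_n| = (4(n+1) + 9)/(4n + 9) · 5 · 1/(n+1) → 0.
The limit is 0, so the series converges for all x; R = ∞.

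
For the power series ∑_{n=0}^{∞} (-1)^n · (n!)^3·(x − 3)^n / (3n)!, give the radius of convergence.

R = 27

By the ratio test, |a_{n+1}/a_n| = (n+1)³/[(3n+1)·(3n+2)·(3n+3)] → 1/27.
Hence the series converges for |x − 3| < 1/(1/27) = 27, so the radius of convergence is 27.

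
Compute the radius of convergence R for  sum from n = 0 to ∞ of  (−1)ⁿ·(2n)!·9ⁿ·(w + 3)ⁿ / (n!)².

R = 1/36

By the ratio test, |a_{n+1}/a_n| = (2n+1)·(2n+2)/(n+1)² · 9 → 36.
Thus R = 1/(36) = 1/36.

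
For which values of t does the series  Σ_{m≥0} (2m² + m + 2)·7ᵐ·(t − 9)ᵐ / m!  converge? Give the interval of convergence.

(−∞, ∞)

By the ratio test, |a_{m+1}/a_m| = (2(m+1)² + (m+1) + 2)/(2m² + m + 2) · 7 · 1/(m+1) → 0.
The ratio tends to 0 regardless of t, hence R = ∞.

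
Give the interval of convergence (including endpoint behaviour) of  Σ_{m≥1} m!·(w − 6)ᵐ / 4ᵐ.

{6}

Apply the ratio test: |a_{m+1}| / |a_m| = (m+1) · 1/4, which tends to ∞ as m → ∞.
The ratio grows without bound, so the series diverges whenever (w − 6) ≠ 0; it converges only at w = 6. R = 0.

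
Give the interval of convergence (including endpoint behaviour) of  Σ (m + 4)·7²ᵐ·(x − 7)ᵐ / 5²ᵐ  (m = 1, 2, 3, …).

(318/49, 368/49)

The ratio of consecutive coefficients is [((m+1) + 4)/(m + 4)] · 49/25 → 49/25.
Thus R = 1/(49/25) = 25/49.
Check x = 368/49: the terms do not tend to 0, so the series diverges.
Endpoint x = 318/49: the terms do not tend to 0, so the series diverges.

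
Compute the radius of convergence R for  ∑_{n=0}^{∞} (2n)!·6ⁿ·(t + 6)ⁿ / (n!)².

The ratio of consecutive coefficients is (2n+1)·(2n+2)/(n+1)² · 6 → 24.
The series converges when 24 · |t + 6| < 1, giving R = 1/24.

R = 1/24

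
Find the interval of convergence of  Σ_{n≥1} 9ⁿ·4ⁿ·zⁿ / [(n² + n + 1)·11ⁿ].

The ratio of consecutive coefficients is [(n² + n + 1)/((n+1)² + (n+1) + 1)] · 9·4/11 → 36/11.
Thus R = 1/(36/11) = 11/36.
Endpoint z = 11/36: the terms are on the order of 1/n², so the series converges absolutely by comparison with the p-series (p = 2 > 1).
When z = -11/36, the series is dominated by a constant times Σ 1/n², which converges (p = 2 > 1).

[-11/36, 11/36]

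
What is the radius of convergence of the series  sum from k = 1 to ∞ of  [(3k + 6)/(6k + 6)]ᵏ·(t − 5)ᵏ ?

Applying the root test, |a_k|^(1/k) = (3k + 6)/(6k + 6) → 1/2.
Thus R = 1/(1/2) = 2.

R = 2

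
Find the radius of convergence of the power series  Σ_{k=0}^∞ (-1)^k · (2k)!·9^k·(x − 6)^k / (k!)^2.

R = 1/36

Ratio test: |a_{k+1}/a_k| = (2k+1)·(2k+2)/(k+1)² · 9 → 36 as k → ∞.
Hence the series converges for |x − 6| < 1/(36) = 1/36, so the radius of convergence is 1/36.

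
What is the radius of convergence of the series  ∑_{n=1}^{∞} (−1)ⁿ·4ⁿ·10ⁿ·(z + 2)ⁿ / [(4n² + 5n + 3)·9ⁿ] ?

The ratio of consecutive coefficients is [(4n² + 5n + 3)/(4(n+1)² + 5(n+1) + 3)] · 4·10/9 → 40/9.
Hence the series converges for |z + 2| < 1/(40/9) = 9/40, so the radius of convergence is 9/40.

R = 9/40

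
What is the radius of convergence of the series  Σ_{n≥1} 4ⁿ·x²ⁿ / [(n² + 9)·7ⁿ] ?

R = √7/2

Apply the ratio test: |a_{n+1}| / |a_n| = [(n² + 9)/((n+1)² + 9)] · 4/7, which tends to 4/7 as n → ∞.
Writing y = x², the series in y has radius 7/4, so |x| < √(7/4) and R = √7/2.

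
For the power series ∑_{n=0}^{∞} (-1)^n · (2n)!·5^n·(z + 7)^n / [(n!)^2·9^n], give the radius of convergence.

Apply the ratio test: |a_{n+1}| / |a_n| = (2n+1)·(2n+2)/(n+1)² · 5/9, which tends to 20/9 as n → ∞.
Hence the series converges for |z + 7| < 1/(20/9) = 9/20, so the radius of convergence is 9/20.

R = 9/20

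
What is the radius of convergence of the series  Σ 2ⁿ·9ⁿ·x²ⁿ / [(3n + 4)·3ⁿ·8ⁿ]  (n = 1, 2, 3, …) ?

R = 2√3/3

By the ratio test, |a_{n+1}/a_n| = [(3n + 4)/(3(n+1) + 4)] · 2·9/(3·8) → 3/4.
Successive powers of x differ by 2, so the series converges when |x|² · 3/4 < 1, i.e. |x| < √(4/3). So R = 2√3/3.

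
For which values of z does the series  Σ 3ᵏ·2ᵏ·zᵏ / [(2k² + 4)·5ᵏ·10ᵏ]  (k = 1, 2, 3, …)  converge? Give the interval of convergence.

[-25/3, 25/3]

Ratio test: |a_{k+1}/a_k| = [(2k² + 4)/(2(k+1)² + 4)] · 3·2/(5·10) → 3/25 as k → ∞.
Thus R = 1/(3/25) = 25/3.
Endpoint z = 25/3: the terms are on the order of 1/k², so the series converges absolutely by comparison with the p-series (p = 2 > 1).
When z = -25/3, the series is dominated by a constant times Σ 1/k², which converges (p = 2 > 1).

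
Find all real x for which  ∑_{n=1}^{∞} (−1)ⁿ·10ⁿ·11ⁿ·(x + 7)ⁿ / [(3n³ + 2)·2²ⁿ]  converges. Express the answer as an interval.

[-387/55, -383/55]

Apply the ratio test: |a_{n+1}| / |a_n| = [(3n³ + 2)/(3(n+1)³ + 2)] · 10·11/4, which tends to 55/2 as n → ∞.
Hence the series converges for |x + 7| < 1/(55/2) = 2/55, so the radius of convergence is 2/55.
At x = -383/55: absolute convergence follows by limit comparison with Σ 1/n³.
At x = -387/55: the terms are on the order of 1/n³, so the series converges absolutely by comparison with the p-series (p = 3 > 1).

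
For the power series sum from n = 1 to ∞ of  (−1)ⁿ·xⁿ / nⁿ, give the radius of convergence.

R = ∞

Applying the root test, |a_n|^(1/n) = 1/n → 0.
The limit is 0 for every x, so R = ∞.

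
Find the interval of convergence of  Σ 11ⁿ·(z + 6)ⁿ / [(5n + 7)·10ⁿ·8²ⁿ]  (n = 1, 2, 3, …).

[-706/11, 574/11)

Ratio test: |a_{n+1}/a_n| = [(5n + 7)/(5(n+1) + 7)] · 11/(10·64) → 11/640 as n → ∞.
Convergence for |z + 6| · 11/640 < 1, i.e. |z + 6| < 640/11. So R = 640/11.
Endpoint z = 574/11: comparison with the harmonic series Σ 1/n shows the series diverges.
At z = -706/11: an alternating series whose terms decrease to 0 in absolute value, so it converges by the Leibniz criterion.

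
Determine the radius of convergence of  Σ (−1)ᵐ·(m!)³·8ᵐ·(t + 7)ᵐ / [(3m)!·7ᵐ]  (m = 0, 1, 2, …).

Ratio test: |a_{m+1}/a_m| = (m+1)³/[(3m+1)·(3m+2)·(3m+3)] · 8/7 → 8/189 as m → ∞.
Convergence for |t + 7| · 8/189 < 1, i.e. |t + 7| < 189/8. So R = 189/8.

R = 189/8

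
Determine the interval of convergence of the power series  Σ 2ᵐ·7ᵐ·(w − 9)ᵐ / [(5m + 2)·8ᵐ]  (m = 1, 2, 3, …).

[59/7, 67/7)

The ratio of consecutive coefficients is [(5m + 2)/(5(m+1) + 2)] · 2·7/8 → 7/4.
Hence the series converges for |w − 9| < 1/(7/4) = 4/7, so the radius of convergence is 4/7.
At w = 67/7: the terms behave like c/m; limit comparison with the harmonic series gives divergence.
Endpoint w = 59/7: an alternating series whose terms decrease to 0 in absolute value, so it converges by the Leibniz criterion.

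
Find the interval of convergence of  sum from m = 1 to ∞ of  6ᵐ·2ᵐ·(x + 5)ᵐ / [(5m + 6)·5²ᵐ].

[-85/12, -35/12)

Ratio test: |a_{m+1}/a_m| = [(5m + 6)/(5(m+1) + 6)] · 6·2/25 → 12/25 as m → ∞.
Convergence for |x + 5| · 12/25 < 1, i.e. |x + 5| < 25/12. So R = 25/12.
Check x = -35/12: the terms behave like c/m; limit comparison with the harmonic series gives divergence.
At x = -85/12: an alternating series whose terms decrease to 0 in absolute value, so it converges by the Leibniz criterion.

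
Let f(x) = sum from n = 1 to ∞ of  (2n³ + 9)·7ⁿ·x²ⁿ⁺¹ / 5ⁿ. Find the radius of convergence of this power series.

Apply the ratio test: |a_{n+1}| / |a_n| = [(2(n+1)³ + 9)/(2n³ + 9)] · 7/5, which tends to 7/5 as n → ∞.
Successive powers of x differ by 2, so the series converges when |x|² · 7/5 < 1, i.e. |x| < √(5/7). So R = √35/7.

R = √35/7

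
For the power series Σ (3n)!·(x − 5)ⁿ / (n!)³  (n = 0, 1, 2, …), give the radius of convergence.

R = 1/27

The ratio of consecutive coefficients is (3n+1)·(3n+2)·(3n+3)/(n+1)³ → 27.
Thus R = 1/(27) = 1/27.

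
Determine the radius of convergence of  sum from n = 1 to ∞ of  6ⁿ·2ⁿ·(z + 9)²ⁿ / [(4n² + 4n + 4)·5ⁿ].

R = √15/6

Ratio test: |a_{n+1}/a_n| = [(4n² + 4n + 4)/(4(n+1)² + 4(n+1) + 4)] · 6·2/5 → 12/5 as n → ∞.
Writing y = (z + 9)², the series in y has radius 5/12, so |z + 9| < √(5/12) and R = √15/6.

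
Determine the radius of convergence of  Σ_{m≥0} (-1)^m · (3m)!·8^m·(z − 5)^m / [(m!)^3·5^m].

The ratio of consecutive coefficients is (3m+1)·(3m+2)·(3m+3)/(m+1)³ · 8/5 → 216/5.
The series converges when 216/5 · |z − 5| < 1, giving R = 5/216.

R = 5/216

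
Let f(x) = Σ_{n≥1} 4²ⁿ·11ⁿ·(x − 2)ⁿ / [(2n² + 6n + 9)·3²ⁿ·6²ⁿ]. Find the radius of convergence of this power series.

The ratio of consecutive coefficients is [(2n² + 6n + 9)/(2(n+1)² + 6(n+1) + 9)] · 16·11/(9·36) → 44/81.
The series converges when 44/81 · |x − 2| < 1, giving R = 81/44.

R = 81/44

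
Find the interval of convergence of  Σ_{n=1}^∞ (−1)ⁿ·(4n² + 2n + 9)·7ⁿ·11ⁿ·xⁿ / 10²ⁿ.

Apply the ratio test: |a_{n+1}| / |a_n| = [(4(n+1)² + 2(n+1) + 9)/(4n² + 2n + 9)] · 7·11/100, which tends to 77/100 as n → ∞.
Convergence for |x| · 77/100 < 1, i.e. |x| < 100/77. So R = 100/77.
Check x = 100/77: the terms have absolute value of order n², which does not tend to 0, so the series diverges by the divergence test.
When x = -100/77, the terms have absolute value of order n², which does not tend to 0, so the series diverges by the divergence test.

(-100/77, 100/77)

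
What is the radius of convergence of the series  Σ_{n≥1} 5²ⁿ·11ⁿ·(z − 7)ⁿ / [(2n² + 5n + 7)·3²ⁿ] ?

R = 9/275

The ratio of consecutive coefficients is [(2n² + 5n + 7)/(2(n+1)² + 5(n+1) + 7)] · 25·11/9 → 275/9.
The series converges when 275/9 · |z − 7| < 1, giving R = 9/275.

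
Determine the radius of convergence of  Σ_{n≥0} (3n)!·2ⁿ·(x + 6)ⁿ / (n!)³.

Ratio test: |a_{n+1}/a_n| = (3n+1)·(3n+2)·(3n+3)/(n+1)³ · 2 → 54 as n → ∞.
Convergence for |x + 6| · 54 < 1, i.e. |x + 6| < 1/54. So R = 1/54.

R = 1/54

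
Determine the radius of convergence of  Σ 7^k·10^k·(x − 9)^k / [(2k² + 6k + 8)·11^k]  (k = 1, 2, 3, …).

R = 11/70

Ratio test: |a_{k+1}/a_k| = [(2k² + 6k + 8)/(2(k+1)² + 6(k+1) + 8)] · 7·10/11 → 70/11 as k → ∞.
Thus R = 1/(70/11) = 11/70.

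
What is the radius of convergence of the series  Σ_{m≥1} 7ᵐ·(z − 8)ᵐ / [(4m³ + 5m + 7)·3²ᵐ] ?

R = 9/7

The ratio of consecutive coefficients is [(4m³ + 5m + 7)/(4(m+1)³ + 5(m+1) + 7)] · 7/9 → 7/9.
Thus R = 1/(7/9) = 9/7.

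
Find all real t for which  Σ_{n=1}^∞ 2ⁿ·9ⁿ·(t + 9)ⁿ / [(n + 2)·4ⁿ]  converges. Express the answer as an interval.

[-83/9, -79/9)

The ratio of consecutive coefficients is [(n + 2)/((n+1) + 2)] · 2·9/4 → 9/2.
Hence the series converges for |t + 9| < 1/(9/2) = 2/9, so the radius of convergence is 2/9.
When t = -79/9, comparison with the harmonic series Σ 1/n shows the series diverges.
Check t = -83/9: an alternating series whose terms decrease to 0 in absolute value, so it converges by the Leibniz criterion.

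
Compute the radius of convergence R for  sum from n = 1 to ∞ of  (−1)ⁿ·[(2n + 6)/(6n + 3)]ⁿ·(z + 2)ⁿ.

R = 3

Root test: |a_n|^(1/n) = (2n + 6)/(6n + 3) → 1/3.
The series converges when 1/3 · |z + 2| < 1, giving R = 3.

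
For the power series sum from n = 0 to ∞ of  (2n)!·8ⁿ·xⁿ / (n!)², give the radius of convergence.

Apply the ratio test: |a_{n+1}| / |a_n| = (2n+1)·(2n+2)/(n+1)² · 8, which tends to 32 as n → ∞.
Convergence for |x| · 32 < 1, i.e. |x| < 1/32. So R = 1/32.

R = 1/32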